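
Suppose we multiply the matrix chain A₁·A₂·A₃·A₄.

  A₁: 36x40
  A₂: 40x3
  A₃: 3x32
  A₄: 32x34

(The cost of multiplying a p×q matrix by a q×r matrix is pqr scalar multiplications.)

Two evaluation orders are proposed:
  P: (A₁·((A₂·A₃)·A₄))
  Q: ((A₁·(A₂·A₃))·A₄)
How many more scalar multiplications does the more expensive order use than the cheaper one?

7232

Order P = (A₁·((A₂·A₃)·A₄)): (A₂·A₃): 40×3 by 3×32 → 40×32, cost 40·3·32 = 3840; ((A₂·A₃)·A₄): 40×32 by 32×34 → 40×34, cost 40·32·34 = 43520; cumulative 47360; (A₁·((A₂·A₃)·A₄)): 36×40 by 40×34 → 36×34, cost 36·40·34 = 48960; cumulative 96320. Total 96320.
Order Q = ((A₁·(A₂·A₃))·A₄): (A₂·A₃): 40×3 by 3×32 → 40×32, cost 40·3·32 = 3840; (A₁·(A₂·A₃)): 36×40 by 40×32 → 36×32, cost 36·40·32 = 46080; cumulative 49920; ((A₁·(A₂·A₃))·A₄): 36×32 by 32×34 → 36×34, cost 36·32·34 = 39168; cumulative 89088. Total 89088.
Difference: |96320 − 89088| = 7232.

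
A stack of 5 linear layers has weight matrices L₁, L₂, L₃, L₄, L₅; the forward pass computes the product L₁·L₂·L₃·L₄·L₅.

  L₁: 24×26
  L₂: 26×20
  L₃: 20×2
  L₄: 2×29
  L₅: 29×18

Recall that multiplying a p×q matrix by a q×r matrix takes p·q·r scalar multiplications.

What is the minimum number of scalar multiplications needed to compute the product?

4196

Adjacent pairs: L₁L₂ = 24·26·20 = 12480; L₂L₃ = 26·20·2 = 1040; L₃L₄ = 20·2·29 = 1160; L₄L₅ = 2·29·18 = 1044.
Length 3: L₁..L₃: k=1: 0+1040+24·26·2=2288; k=2: 12480+0+24·20·2=13440 → min 2288 | L₂..L₄: k=2: 0+1160+26·20·29=16240; k=3: 1040+0+26·2·29=2548 → min 2548 | L₃..L₅: k=3: 0+1044+20·2·18=1764; k=4: 1160+0+20·29·18=11600 → min 1764.
Length 4: L₁..L₄: k=1: 0+2548+24·26·29=20644; k=2: 12480+1160+24·20·29=27560; k=3: 2288+0+24·2·29=3680 → min 3680 | L₂..L₅: k=2: 0+1764+26·20·18=11124; k=3: 1040+1044+26·2·18=3020; k=4: 2548+0+26·29·18=16120 → min 3020.
Length 5: L₁..L₅: k=1: 0+3020+24·26·18=14252; k=2: 12480+1764+24·20·18=22884; k=3: 2288+1044+24·2·18=4196; k=4: 3680+0+24·29·18=16208 → min 4196.
Optimal order: ((L₁·(L₂·L₃))·(L₄·L₅)) with cost 4196.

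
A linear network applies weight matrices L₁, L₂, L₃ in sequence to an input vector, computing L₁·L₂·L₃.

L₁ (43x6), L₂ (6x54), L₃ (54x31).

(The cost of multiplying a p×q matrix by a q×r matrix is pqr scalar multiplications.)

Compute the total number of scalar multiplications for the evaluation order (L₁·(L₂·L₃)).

(L₂·L₃): 6×54 by 54×31 → 6×31, cost 6·54·31 = 10044
(L₁·(L₂·L₃)): 43×6 by 6×31 → 43×31, cost 43·6·31 = 7998; cumulative 18042
Total: 18042 scalar multiplications.

18042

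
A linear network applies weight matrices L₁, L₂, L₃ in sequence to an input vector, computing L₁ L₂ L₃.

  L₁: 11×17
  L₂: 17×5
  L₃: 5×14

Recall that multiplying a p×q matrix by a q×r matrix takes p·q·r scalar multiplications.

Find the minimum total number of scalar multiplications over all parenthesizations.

1705

Order (L₁ (L₂ L₃)): (L₂ L₃): 17×5 by 5×14 → 17×14, cost 17·5·14 = 1190; (L₁ (L₂ L₃)): 11×17 by 17×14 → 11×14, cost 11·17·14 = 2618; cumulative 3808. Total 3808.
Order ((L₁ L₂) L₃): (L₁ L₂): 11×17 by 17×5 → 11×5, cost 11·17·5 = 935; ((L₁ L₂) L₃): 11×5 by 5×14 → 11×14, cost 11·5·14 = 770; cumulative 1705. Total 1705.
Minimum: 1705.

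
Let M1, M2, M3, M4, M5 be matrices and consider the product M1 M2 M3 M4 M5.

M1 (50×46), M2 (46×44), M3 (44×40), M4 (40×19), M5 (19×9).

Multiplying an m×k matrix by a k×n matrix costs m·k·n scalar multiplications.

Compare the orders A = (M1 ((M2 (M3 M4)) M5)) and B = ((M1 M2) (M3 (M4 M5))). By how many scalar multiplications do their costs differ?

43218

Order A = (M1 ((M2 (M3 M4)) M5)): (M3 M4): 44×40 by 40×19 → 44×19, cost 44·40·19 = 33440; (M2 (M3 M4)): 46×44 by 44×19 → 46×19, cost 46·44·19 = 38456; cumulative 71896; ((M2 (M3 M4)) M5): 46×19 by 19×9 → 46×9, cost 46·19·9 = 7866; cumulative 79762; (M1 ((M2 (M3 M4)) M5)): 50×46 by 46×9 → 50×9, cost 50·46·9 = 20700; cumulative 100462. Total 100462.
Order B = ((M1 M2) (M3 (M4 M5))): (M1 M2): 50×46 by 46×44 → 50×44, cost 50·46·44 = 101200; (M4 M5): 40×19 by 19×9 → 40×9, cost 40·19·9 = 6840; (M3 (M4 M5)): 44×40 by 40×9 → 44×9, cost 44·40·9 = 15840; cumulative 22680; ((M1 M2) (M3 (M4 M5))): 50×44 by 44×9 → 50×9, cost 50·44·9 = 19800; cumulative 143680. Total 143680.
Difference: |100462 − 143680| = 43218.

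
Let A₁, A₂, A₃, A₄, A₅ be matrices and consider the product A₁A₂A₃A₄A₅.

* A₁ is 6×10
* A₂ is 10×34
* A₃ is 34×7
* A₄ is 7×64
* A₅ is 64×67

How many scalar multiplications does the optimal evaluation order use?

Adjacent pairs: A₁A₂ = 6·10·34 = 2040; A₂A₃ = 10·34·7 = 2380; A₃A₄ = 34·7·64 = 15232; A₄A₅ = 7·64·67 = 30016.
Length 3: A₁..A₃: k=1: 0+2380+6·10·7=2800; k=2: 2040+0+6·34·7=3468 → min 2800 | A₂..A₄: k=2: 0+15232+10·34·64=36992; k=3: 2380+0+10·7·64=6860 → min 6860 | A₃..A₅: k=3: 0+30016+34·7·67=45962; k=4: 15232+0+34·64·67=161024 → min 45962.
Length 4: A₁..A₄: k=1: 0+6860+6·10·64=10700; k=2: 2040+15232+6·34·64=30328; k=3: 2800+0+6·7·64=5488 → min 5488 | A₂..A₅: k=2: 0+45962+10·34·67=68742; k=3: 2380+30016+10·7·67=37086; k=4: 6860+0+10·64·67=49740 → min 37086.
Length 5: A₁..A₅: k=1: 0+37086+6·10·67=41106; k=2: 2040+45962+6·34·67=61670; k=3: 2800+30016+6·7·67=35630; k=4: 5488+0+6·64·67=31216 → min 31216.
Optimal order: (((A₁(A₂A₃))A₄)A₅) with cost 31216.

31216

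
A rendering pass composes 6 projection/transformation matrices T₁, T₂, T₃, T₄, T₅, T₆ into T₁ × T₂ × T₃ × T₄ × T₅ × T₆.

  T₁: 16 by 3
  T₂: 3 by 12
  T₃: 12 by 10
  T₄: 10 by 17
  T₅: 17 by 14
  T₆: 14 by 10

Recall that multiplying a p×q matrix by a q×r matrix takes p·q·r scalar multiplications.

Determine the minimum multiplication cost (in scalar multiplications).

Adjacent pairs: T₁T₂ = 16·3·12 = 576; T₂T₃ = 3·12·10 = 360; T₃T₄ = 12·10·17 = 2040; T₄T₅ = 10·17·14 = 2380; T₅T₆ = 17·14·10 = 2380.
Length 3: T₁..T₃: k=1: 0+360+16·3·10=840; k=2: 576+0+16·12·10=2496 → min 840 | T₂..T₄: k=2: 0+2040+3·12·17=2652; k=3: 360+0+3·10·17=870 → min 870 | T₃..T₅: k=3: 0+2380+12·10·14=4060; k=4: 2040+0+12·17·14=4896 → min 4060 | T₄..T₆: k=4: 0+2380+10·17·10=4080; k=5: 2380+0+10·14·10=3780 → min 3780.
Length 4: T₁..T₄: k=1: 0+870+16·3·17=1686; k=2: 576+2040+16·12·17=5880; k=3: 840+0+16·10·17=3560 → min 1686 | T₂..T₅: k=2: 0+4060+3·12·14=4564; k=3: 360+2380+3·10·14=3160; k=4: 870+0+3·17·14=1584 → min 1584 | T₃..T₆: k=3: 0+3780+12·10·10=4980; k=4: 2040+2380+12·17·10=6460; k=5: 4060+0+12·14·10=5740 → min 4980.
Length 5: T₁..T₅: k=1: 0+1584+16·3·14=2256; k=2: 576+4060+16·12·14=7324; k=3: 840+2380+16·10·14=5460; k=4: 1686+0+16·17·14=5494 → min 2256 | T₂..T₆: k=2: 0+4980+3·12·10=5340; k=3: 360+3780+3·10·10=4440; k=4: 870+2380+3·17·10=3760; k=5: 1584+0+3·14·10=2004 → min 2004.
Length 6: T₁..T₆: k=1: 0+2004+16·3·10=2484; k=2: 576+4980+16·12·10=7476; k=3: 840+3780+16·10·10=6220; k=4: 1686+2380+16·17·10=6786; k=5: 2256+0+16·14·10=4496 → min 2484.
Optimal order: (T₁ × ((((T₂ × T₃) × T₄) × T₅) × T₆)) with cost 2484.

2484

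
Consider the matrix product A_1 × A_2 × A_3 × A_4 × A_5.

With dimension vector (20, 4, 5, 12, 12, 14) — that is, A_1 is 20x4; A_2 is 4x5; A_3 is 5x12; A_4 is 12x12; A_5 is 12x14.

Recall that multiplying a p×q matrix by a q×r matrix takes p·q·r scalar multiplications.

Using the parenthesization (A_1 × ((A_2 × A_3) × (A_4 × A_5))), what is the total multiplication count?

4048

(A_2 × A_3): 4×5 by 5×12 → 4×12, cost 4·5·12 = 240
(A_4 × A_5): 12×12 by 12×14 → 12×14, cost 12·12·14 = 2016
((A_2 × A_3) × (A_4 × A_5)): 4×12 by 12×14 → 4×14, cost 4·12·14 = 672; cumulative 2928
(A_1 × ((A_2 × A_3) × (A_4 × A_5))): 20×4 by 4×14 → 20×14, cost 20·4·14 = 1120; cumulative 4048
Total: 4048 scalar multiplications.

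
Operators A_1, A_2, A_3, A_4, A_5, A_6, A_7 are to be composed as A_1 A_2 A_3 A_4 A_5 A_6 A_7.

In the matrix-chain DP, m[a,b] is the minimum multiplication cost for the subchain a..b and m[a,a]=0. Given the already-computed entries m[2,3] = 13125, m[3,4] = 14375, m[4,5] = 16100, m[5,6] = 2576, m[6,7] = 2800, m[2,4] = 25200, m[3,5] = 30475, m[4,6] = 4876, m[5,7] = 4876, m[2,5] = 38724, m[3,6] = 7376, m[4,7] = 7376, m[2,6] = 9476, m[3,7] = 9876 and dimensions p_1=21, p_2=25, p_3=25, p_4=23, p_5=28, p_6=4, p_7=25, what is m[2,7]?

11576

m[2,7] = min over k∈[2,6] of m[2,k]+m[k+1,7]+p_{1}·p_k·p_{7}.
k=2: 0 + 9876 + 21·25·25 = 23001; k=3: 13125 + 7376 + 21·25·25 = 33626; k=4: 25200 + 4876 + 21·23·25 = 42151; k=5: 38724 + 2800 + 21·28·25 = 56224; k=6: 9476 + 0 + 21·4·25 = 11576.
Minimum: 11576 at k=6.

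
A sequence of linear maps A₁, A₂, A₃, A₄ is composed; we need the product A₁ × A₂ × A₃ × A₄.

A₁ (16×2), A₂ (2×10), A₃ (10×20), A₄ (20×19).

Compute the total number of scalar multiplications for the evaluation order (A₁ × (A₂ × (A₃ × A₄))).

4788

(A₃ × A₄): 10×20 by 20×19 → 10×19, cost 10·20·19 = 3800
(A₂ × (A₃ × A₄)): 2×10 by 10×19 → 2×19, cost 2·10·19 = 380; cumulative 4180
(A₁ × (A₂ × (A₃ × A₄))): 16×2 by 2×19 → 16×19, cost 16·2·19 = 608; cumulative 4788
Total: 4788 scalar multiplications.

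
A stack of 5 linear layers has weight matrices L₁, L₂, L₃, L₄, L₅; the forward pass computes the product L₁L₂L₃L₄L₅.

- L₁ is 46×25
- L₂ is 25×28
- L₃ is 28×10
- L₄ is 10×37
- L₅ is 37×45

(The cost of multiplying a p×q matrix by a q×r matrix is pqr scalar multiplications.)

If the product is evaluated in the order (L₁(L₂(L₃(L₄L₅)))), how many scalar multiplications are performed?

(L₄L₅): 10×37 by 37×45 → 10×45, cost 10·37·45 = 16650
(L₃(L₄L₅)): 28×10 by 10×45 → 28×45, cost 28·10·45 = 12600; cumulative 29250
(L₂(L₃(L₄L₅))): 25×28 by 28×45 → 25×45, cost 25·28·45 = 31500; cumulative 60750
(L₁(L₂(L₃(L₄L₅)))): 46×25 by 25×45 → 46×45, cost 46·25·45 = 51750; cumulative 112500
Total: 112500 scalar multiplications.

112500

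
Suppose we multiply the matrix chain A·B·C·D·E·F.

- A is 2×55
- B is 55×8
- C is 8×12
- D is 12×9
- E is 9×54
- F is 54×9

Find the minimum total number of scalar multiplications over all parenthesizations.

Adjacent pairs: AB = 2·55·8 = 880; BC = 55·8·12 = 5280; CD = 8·12·9 = 864; DE = 12·9·54 = 5832; EF = 9·54·9 = 4374.
Length 3: A..C: k=1: 0+5280+2·55·12=6600; k=2: 880+0+2·8·12=1072 → min 1072 | B..D: k=2: 0+864+55·8·9=4824; k=3: 5280+0+55·12·9=11220 → min 4824 | C..E: k=3: 0+5832+8·12·54=11016; k=4: 864+0+8·9·54=4752 → min 4752 | D..F: k=4: 0+4374+12·9·9=5346; k=5: 5832+0+12·54·9=11664 → min 5346.
Length 4: A..D: k=1: 0+4824+2·55·9=5814; k=2: 880+864+2·8·9=1888; k=3: 1072+0+2·12·9=1288 → min 1288 | B..E: k=2: 0+4752+55·8·54=28512; k=3: 5280+5832+55·12·54=46752; k=4: 4824+0+55·9·54=31554 → min 28512 | C..F: k=3: 0+5346+8·12·9=6210; k=4: 864+4374+8·9·9=5886; k=5: 4752+0+8·54·9=8640 → min 5886.
Length 5: A..E: k=1: 0+28512+2·55·54=34452; k=2: 880+4752+2·8·54=6496; k=3: 1072+5832+2·12·54=8200; k=4: 1288+0+2·9·54=2260 → min 2260 | B..F: k=2: 0+5886+55·8·9=9846; k=3: 5280+5346+55·12·9=16566; k=4: 4824+4374+55·9·9=13653; k=5: 28512+0+55·54·9=55242 → min 9846.
Length 6: A..F: k=1: 0+9846+2·55·9=10836; k=2: 880+5886+2·8·9=6910; k=3: 1072+5346+2·12·9=6634; k=4: 1288+4374+2·9·9=5824; k=5: 2260+0+2·54·9=3232 → min 3232.
Optimal order: (((((A·B)·C)·D)·E)·F) with cost 3232.

3232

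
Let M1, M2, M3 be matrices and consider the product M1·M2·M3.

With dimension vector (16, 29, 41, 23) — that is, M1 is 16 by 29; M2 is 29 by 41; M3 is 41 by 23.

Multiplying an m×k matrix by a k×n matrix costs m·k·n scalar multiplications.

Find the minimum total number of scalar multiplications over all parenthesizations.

Order (M1·(M2·M3)): (M2·M3): 29×41 by 41×23 → 29×23, cost 29·41·23 = 27347; (M1·(M2·M3)): 16×29 by 29×23 → 16×23, cost 16·29·23 = 10672; cumulative 38019. Total 38019.
Order ((M1·M2)·M3): (M1·M2): 16×29 by 29×41 → 16×41, cost 16·29·41 = 19024; ((M1·M2)·M3): 16×41 by 41×23 → 16×23, cost 16·41·23 = 15088; cumulative 34112. Total 34112.
Minimum: 34112.

34112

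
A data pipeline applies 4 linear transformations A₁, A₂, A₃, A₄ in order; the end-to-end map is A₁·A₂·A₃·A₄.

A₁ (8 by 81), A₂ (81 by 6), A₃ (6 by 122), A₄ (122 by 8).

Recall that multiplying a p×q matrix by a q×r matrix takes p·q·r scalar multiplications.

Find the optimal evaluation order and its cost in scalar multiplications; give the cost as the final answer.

Adjacent pairs: A₁A₂ = 8·81·6 = 3888; A₂A₃ = 81·6·122 = 59292; A₃A₄ = 6·122·8 = 5856.
Length 3: A₁..A₃: k=1: 0+59292+8·81·122=138348; k=2: 3888+0+8·6·122=9744 → min 9744 | A₂..A₄: k=2: 0+5856+81·6·8=9744; k=3: 59292+0+81·122·8=138348 → min 9744.
Length 4: A₁..A₄: k=1: 0+9744+8·81·8=14928; k=2: 3888+5856+8·6·8=10128; k=3: 9744+0+8·122·8=17552 → min 10128.
Optimal parenthesization: ((A₁·A₂)·(A₃·A₄)) with cost 10128.

10128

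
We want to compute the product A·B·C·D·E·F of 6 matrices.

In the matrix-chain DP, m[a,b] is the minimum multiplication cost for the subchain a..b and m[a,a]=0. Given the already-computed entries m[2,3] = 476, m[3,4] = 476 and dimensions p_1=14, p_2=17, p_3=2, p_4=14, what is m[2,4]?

868

m[2,4] = min over k∈[2,3] of m[2,k]+m[k+1,4]+p_{1}·p_k·p_{4}.
k=2: 0 + 476 + 14·17·14 = 3808; k=3: 476 + 0 + 14·2·14 = 868.
Minimum: 868 at k=3.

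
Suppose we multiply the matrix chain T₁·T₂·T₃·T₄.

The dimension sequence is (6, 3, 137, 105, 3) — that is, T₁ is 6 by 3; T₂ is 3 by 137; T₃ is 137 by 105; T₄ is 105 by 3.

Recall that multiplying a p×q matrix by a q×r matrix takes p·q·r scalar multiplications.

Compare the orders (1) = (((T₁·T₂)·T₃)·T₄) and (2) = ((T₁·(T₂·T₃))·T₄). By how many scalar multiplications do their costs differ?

Order (1) = (((T₁·T₂)·T₃)·T₄): (T₁·T₂): 6×3 by 3×137 → 6×137, cost 6·3·137 = 2466; ((T₁·T₂)·T₃): 6×137 by 137×105 → 6×105, cost 6·137·105 = 86310; cumulative 88776; (((T₁·T₂)·T₃)·T₄): 6×105 by 105×3 → 6×3, cost 6·105·3 = 1890; cumulative 90666. Total 90666.
Order (2) = ((T₁·(T₂·T₃))·T₄): (T₂·T₃): 3×137 by 137×105 → 3×105, cost 3·137·105 = 43155; (T₁·(T₂·T₃)): 6×3 by 3×105 → 6×105, cost 6·3·105 = 1890; cumulative 45045; ((T₁·(T₂·T₃))·T₄): 6×105 by 105×3 → 6×3, cost 6·105·3 = 1890; cumulative 46935. Total 46935.
Difference: |90666 − 46935| = 43731.

43731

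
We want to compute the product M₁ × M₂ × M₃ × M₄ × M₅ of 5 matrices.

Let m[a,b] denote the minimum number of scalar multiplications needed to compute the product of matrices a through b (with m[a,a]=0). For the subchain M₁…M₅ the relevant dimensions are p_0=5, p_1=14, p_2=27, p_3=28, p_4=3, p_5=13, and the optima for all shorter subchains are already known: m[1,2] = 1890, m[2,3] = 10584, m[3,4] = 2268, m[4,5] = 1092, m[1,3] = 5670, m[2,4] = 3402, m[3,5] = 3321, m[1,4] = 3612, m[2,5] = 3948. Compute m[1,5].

m[1,5] = min over k∈[1,4] of m[1,k]+m[k+1,5]+p_{0}·p_k·p_{5}.
k=1: 0 + 3948 + 5·14·13 = 4858; k=2: 1890 + 3321 + 5·27·13 = 6966; k=3: 5670 + 1092 + 5·28·13 = 8582; k=4: 3612 + 0 + 5·3·13 = 3807.
Minimum: 3807 at k=4.

3807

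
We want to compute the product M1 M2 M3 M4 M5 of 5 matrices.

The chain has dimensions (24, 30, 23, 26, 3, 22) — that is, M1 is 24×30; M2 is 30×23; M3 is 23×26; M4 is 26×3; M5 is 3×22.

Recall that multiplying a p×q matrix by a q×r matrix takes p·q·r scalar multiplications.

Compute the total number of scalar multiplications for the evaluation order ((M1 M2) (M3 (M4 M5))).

43576

(M1 M2): 24×30 by 30×23 → 24×23, cost 24·30·23 = 16560
(M4 M5): 26×3 by 3×22 → 26×22, cost 26·3·22 = 1716
(M3 (M4 M5)): 23×26 by 26×22 → 23×22, cost 23·26·22 = 13156; cumulative 14872
((M1 M2) (M3 (M4 M5))): 24×23 by 23×22 → 24×22, cost 24·23·22 = 12144; cumulative 43576
Total: 43576 scalar multiplications.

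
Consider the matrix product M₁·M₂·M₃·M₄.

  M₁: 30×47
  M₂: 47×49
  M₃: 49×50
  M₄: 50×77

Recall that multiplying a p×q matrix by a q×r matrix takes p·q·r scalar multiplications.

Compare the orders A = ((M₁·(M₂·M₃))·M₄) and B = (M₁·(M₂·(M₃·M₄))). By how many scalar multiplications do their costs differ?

Order A = ((M₁·(M₂·M₃))·M₄): (M₂·M₃): 47×49 by 49×50 → 47×50, cost 47·49·50 = 115150; (M₁·(M₂·M₃)): 30×47 by 47×50 → 30×50, cost 30·47·50 = 70500; cumulative 185650; ((M₁·(M₂·M₃))·M₄): 30×50 by 50×77 → 30×77, cost 30·50·77 = 115500; cumulative 301150. Total 301150.
Order B = (M₁·(M₂·(M₃·M₄))): (M₃·M₄): 49×50 by 50×77 → 49×77, cost 49·50·77 = 188650; (M₂·(M₃·M₄)): 47×49 by 49×77 → 47×77, cost 47·49·77 = 177331; cumulative 365981; (M₁·(M₂·(M₃·M₄))): 30×47 by 47×77 → 30×77, cost 30·47·77 = 108570; cumulative 474551. Total 474551.
Difference: |301150 − 474551| = 173401.

173401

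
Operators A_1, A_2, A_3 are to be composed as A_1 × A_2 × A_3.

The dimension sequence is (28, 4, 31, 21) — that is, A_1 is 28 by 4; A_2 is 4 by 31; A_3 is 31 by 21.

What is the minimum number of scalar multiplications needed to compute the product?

Order (A_1 × (A_2 × A_3)): (A_2 × A_3): 4×31 by 31×21 → 4×21, cost 4·31·21 = 2604; (A_1 × (A_2 × A_3)): 28×4 by 4×21 → 28×21, cost 28·4·21 = 2352; cumulative 4956. Total 4956.
Order ((A_1 × A_2) × A_3): (A_1 × A_2): 28×4 by 4×31 → 28×31, cost 28·4·31 = 3472; ((A_1 × A_2) × A_3): 28×31 by 31×21 → 28×21, cost 28·31·21 = 18228; cumulative 21700. Total 21700.
Minimum: 4956.

4956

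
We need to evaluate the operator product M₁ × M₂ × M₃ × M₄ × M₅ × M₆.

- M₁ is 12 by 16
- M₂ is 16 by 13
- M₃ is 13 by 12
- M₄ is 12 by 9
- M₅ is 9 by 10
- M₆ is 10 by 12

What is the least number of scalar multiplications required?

Adjacent pairs: M₁M₂ = 12·16·13 = 2496; M₂M₃ = 16·13·12 = 2496; M₃M₄ = 13·12·9 = 1404; M₄M₅ = 12·9·10 = 1080; M₅M₆ = 9·10·12 = 1080.
Length 3: M₁..M₃: k=1: 0+2496+12·16·12=4800; k=2: 2496+0+12·13·12=4368 → min 4368 | M₂..M₄: k=2: 0+1404+16·13·9=3276; k=3: 2496+0+16·12·9=4224 → min 3276 | M₃..M₅: k=3: 0+1080+13·12·10=2640; k=4: 1404+0+13·9·10=2574 → min 2574 | M₄..M₆: k=4: 0+1080+12·9·12=2376; k=5: 1080+0+12·10·12=2520 → min 2376.
Length 4: M₁..M₄: k=1: 0+3276+12·16·9=5004; k=2: 2496+1404+12·13·9=5304; k=3: 4368+0+12·12·9=5664 → min 5004 | M₂..M₅: k=2: 0+2574+16·13·10=4654; k=3: 2496+1080+16·12·10=5496; k=4: 3276+0+16·9·10=4716 → min 4654 | M₃..M₆: k=3: 0+2376+13·12·12=4248; k=4: 1404+1080+13·9·12=3888; k=5: 2574+0+13·10·12=4134 → min 3888.
Length 5: M₁..M₅: k=1: 0+4654+12·16·10=6574; k=2: 2496+2574+12·13·10=6630; k=3: 4368+1080+12·12·10=6888; k=4: 5004+0+12·9·10=6084 → min 6084 | M₂..M₆: k=2: 0+3888+16·13·12=6384; k=3: 2496+2376+16·12·12=7176; k=4: 3276+1080+16·9·12=6084; k=5: 4654+0+16·10·12=6574 → min 6084.
Length 6: M₁..M₆: k=1: 0+6084+12·16·12=8388; k=2: 2496+3888+12·13·12=8256; k=3: 4368+2376+12·12·12=8472; k=4: 5004+1080+12·9·12=7380; k=5: 6084+0+12·10·12=7524 → min 7380.
Optimal order: ((M₁ × (M₂ × (M₃ × M₄))) × (M₅ × M₆)) with cost 7380.

7380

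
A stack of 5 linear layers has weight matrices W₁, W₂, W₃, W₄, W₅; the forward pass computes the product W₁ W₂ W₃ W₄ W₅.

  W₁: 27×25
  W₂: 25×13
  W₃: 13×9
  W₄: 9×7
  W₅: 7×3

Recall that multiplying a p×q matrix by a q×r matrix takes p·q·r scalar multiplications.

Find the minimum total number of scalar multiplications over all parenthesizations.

3540

Adjacent pairs: W₁W₂ = 27·25·13 = 8775; W₂W₃ = 25·13·9 = 2925; W₃W₄ = 13·9·7 = 819; W₄W₅ = 9·7·3 = 189.
Length 3: W₁..W₃: k=1: 0+2925+27·25·9=9000; k=2: 8775+0+27·13·9=11934 → min 9000 | W₂..W₄: k=2: 0+819+25·13·7=3094; k=3: 2925+0+25·9·7=4500 → min 3094 | W₃..W₅: k=3: 0+189+13·9·3=540; k=4: 819+0+13·7·3=1092 → min 540.
Length 4: W₁..W₄: k=1: 0+3094+27·25·7=7819; k=2: 8775+819+27·13·7=12051; k=3: 9000+0+27·9·7=10701 → min 7819 | W₂..W₅: k=2: 0+540+25·13·3=1515; k=3: 2925+189+25·9·3=3789; k=4: 3094+0+25·7·3=3619 → min 1515.
Length 5: W₁..W₅: k=1: 0+1515+27·25·3=3540; k=2: 8775+540+27·13·3=10368; k=3: 9000+189+27·9·3=9918; k=4: 7819+0+27·7·3=8386 → min 3540.
Optimal order: (W₁ (W₂ (W₃ (W₄ W₅)))) with cost 3540.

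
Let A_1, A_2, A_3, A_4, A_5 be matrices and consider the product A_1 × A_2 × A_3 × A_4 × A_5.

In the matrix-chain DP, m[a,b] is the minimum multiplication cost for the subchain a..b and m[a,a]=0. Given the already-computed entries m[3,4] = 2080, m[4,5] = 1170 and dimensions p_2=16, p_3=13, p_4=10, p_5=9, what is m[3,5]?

3042

m[3,5] = min over k∈[3,4] of m[3,k]+m[k+1,5]+p_{2}·p_k·p_{5}.
k=3: 0 + 1170 + 16·13·9 = 3042; k=4: 2080 + 0 + 16·10·9 = 3520.
Minimum: 3042 at k=3.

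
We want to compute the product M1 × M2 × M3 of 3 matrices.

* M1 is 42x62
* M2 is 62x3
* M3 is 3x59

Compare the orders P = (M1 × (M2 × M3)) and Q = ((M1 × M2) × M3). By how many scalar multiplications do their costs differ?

149364

Order P = (M1 × (M2 × M3)): (M2 × M3): 62×3 by 3×59 → 62×59, cost 62·3·59 = 10974; (M1 × (M2 × M3)): 42×62 by 62×59 → 42×59, cost 42·62·59 = 153636; cumulative 164610. Total 164610.
Order Q = ((M1 × M2) × M3): (M1 × M2): 42×62 by 62×3 → 42×3, cost 42·62·3 = 7812; ((M1 × M2) × M3): 42×3 by 3×59 → 42×59, cost 42·3·59 = 7434; cumulative 15246. Total 15246.
Difference: |164610 − 15246| = 149364.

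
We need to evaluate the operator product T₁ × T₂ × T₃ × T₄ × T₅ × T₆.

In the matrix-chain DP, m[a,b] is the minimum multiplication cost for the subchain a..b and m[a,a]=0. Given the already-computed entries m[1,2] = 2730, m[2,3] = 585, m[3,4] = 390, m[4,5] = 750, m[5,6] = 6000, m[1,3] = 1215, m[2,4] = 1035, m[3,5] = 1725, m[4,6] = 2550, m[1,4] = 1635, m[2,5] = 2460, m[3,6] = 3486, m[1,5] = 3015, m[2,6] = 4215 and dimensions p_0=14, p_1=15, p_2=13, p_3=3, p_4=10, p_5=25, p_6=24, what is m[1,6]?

4773

m[1,6] = min over k∈[1,5] of m[1,k]+m[k+1,6]+p_{0}·p_k·p_{6}.
k=1: 0 + 4215 + 14·15·24 = 9255; k=2: 2730 + 3486 + 14·13·24 = 10584; k=3: 1215 + 2550 + 14·3·24 = 4773; k=4: 1635 + 6000 + 14·10·24 = 10995; k=5: 3015 + 0 + 14·25·24 = 11415.
Minimum: 4773 at k=3.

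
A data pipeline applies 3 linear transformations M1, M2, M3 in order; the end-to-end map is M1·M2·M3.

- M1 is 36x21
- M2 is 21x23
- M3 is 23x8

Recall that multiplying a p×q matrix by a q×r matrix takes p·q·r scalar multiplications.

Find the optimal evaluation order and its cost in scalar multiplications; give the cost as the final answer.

(M1·(M2·M3)): cost 9912.
((M1·M2)·M3): cost 24012.
Optimal: (M1·(M2·M3)) with cost 9912.

9912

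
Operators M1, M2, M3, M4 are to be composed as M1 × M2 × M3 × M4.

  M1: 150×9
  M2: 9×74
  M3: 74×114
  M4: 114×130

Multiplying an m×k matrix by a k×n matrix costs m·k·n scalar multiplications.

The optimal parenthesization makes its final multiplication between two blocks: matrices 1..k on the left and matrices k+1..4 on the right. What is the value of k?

1

Adjacent pairs: M1M2 = 150·9·74 = 99900; M2M3 = 9·74·114 = 75924; M3M4 = 74·114·130 = 1096680.
Length 3: M1..M3: k=1: 0+75924+150·9·114=229824; k=2: 99900+0+150·74·114=1365300 → min 229824 | M2..M4: k=2: 0+1096680+9·74·130=1183260; k=3: 75924+0+9·114·130=209304 → min 209304.
Top-level splits: k=1: (M1..M1)·(M2..M4) → 0+209304+150·9·130 = 384804; k=2: (M1..M2)·(M3..M4) → 99900+1096680+150·74·130 = 2639580; k=3: (M1..M3)·(M4..M4) → 229824+0+150·114·130 = 2452824.
Best split is after M1, i.e. k = 1.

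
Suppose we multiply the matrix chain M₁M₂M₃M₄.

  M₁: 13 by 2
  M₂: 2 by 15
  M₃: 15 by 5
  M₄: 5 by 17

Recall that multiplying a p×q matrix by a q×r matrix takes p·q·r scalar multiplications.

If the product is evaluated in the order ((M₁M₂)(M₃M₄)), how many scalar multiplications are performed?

(M₁M₂): 13×2 by 2×15 → 13×15, cost 13·2·15 = 390
(M₃M₄): 15×5 by 5×17 → 15×17, cost 15·5·17 = 1275
((M₁M₂)(M₃M₄)): 13×15 by 15×17 → 13×17, cost 13·15·17 = 3315; cumulative 4980
Total: 4980 scalar multiplications.

4980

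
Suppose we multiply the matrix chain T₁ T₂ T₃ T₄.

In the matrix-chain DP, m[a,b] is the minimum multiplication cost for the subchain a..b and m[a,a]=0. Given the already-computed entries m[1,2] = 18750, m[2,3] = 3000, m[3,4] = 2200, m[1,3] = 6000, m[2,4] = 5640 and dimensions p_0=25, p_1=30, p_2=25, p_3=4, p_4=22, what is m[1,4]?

m[1,4] = min over k∈[1,3] of m[1,k]+m[k+1,4]+p_{0}·p_k·p_{4}.
k=1: 0 + 5640 + 25·30·22 = 22140; k=2: 18750 + 2200 + 25·25·22 = 34700; k=3: 6000 + 0 + 25·4·22 = 8200.
Minimum: 8200 at k=3.

8200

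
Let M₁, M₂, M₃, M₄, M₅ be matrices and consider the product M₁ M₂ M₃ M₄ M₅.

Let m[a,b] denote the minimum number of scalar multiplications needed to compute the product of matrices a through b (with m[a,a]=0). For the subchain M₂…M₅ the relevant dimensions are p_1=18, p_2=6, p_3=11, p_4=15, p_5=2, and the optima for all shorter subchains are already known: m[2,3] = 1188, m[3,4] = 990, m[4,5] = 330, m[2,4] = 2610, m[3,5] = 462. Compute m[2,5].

678

m[2,5] = min over k∈[2,4] of m[2,k]+m[k+1,5]+p_{1}·p_k·p_{5}.
k=2: 0 + 462 + 18·6·2 = 678; k=3: 1188 + 330 + 18·11·2 = 1914; k=4: 2610 + 0 + 18·15·2 = 3150.
Minimum: 678 at k=2.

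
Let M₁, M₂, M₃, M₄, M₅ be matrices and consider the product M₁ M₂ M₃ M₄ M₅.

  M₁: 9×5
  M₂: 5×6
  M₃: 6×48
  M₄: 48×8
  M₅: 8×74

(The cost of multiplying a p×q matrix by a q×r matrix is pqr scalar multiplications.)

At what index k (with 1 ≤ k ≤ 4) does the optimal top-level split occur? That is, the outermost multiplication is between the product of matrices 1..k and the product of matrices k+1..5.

Adjacent pairs: M₁M₂ = 9·5·6 = 270; M₂M₃ = 5·6·48 = 1440; M₃M₄ = 6·48·8 = 2304; M₄M₅ = 48·8·74 = 28416.
Length 3: M₁..M₃: k=1: 0+1440+9·5·48=3600; k=2: 270+0+9·6·48=2862 → min 2862 | M₂..M₄: k=2: 0+2304+5·6·8=2544; k=3: 1440+0+5·48·8=3360 → min 2544 | M₃..M₅: k=3: 0+28416+6·48·74=49728; k=4: 2304+0+6·8·74=5856 → min 5856.
Length 4: M₁..M₄: k=1: 0+2544+9·5·8=2904; k=2: 270+2304+9·6·8=3006; k=3: 2862+0+9·48·8=6318 → min 2904 | M₂..M₅: k=2: 0+5856+5·6·74=8076; k=3: 1440+28416+5·48·74=47616; k=4: 2544+0+5·8·74=5504 → min 5504.
Top-level splits: k=1: (M₁..M₁)·(M₂..M₅) → 0+5504+9·5·74 = 8834; k=2: (M₁..M₂)·(M₃..M₅) → 270+5856+9·6·74 = 10122; k=3: (M₁..M₃)·(M₄..M₅) → 2862+28416+9·48·74 = 63246; k=4: (M₁..M₄)·(M₅..M₅) → 2904+0+9·8·74 = 8232.
Best split is after M₄, i.e. k = 4.

4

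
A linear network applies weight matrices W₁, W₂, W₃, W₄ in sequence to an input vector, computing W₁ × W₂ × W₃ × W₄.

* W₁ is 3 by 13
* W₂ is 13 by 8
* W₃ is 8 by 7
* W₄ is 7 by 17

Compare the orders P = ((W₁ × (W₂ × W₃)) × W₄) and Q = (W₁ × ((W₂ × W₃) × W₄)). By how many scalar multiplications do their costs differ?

1580

Order P = ((W₁ × (W₂ × W₃)) × W₄): (W₂ × W₃): 13×8 by 8×7 → 13×7, cost 13·8·7 = 728; (W₁ × (W₂ × W₃)): 3×13 by 13×7 → 3×7, cost 3·13·7 = 273; cumulative 1001; ((W₁ × (W₂ × W₃)) × W₄): 3×7 by 7×17 → 3×17, cost 3·7·17 = 357; cumulative 1358. Total 1358.
Order Q = (W₁ × ((W₂ × W₃) × W₄)): (W₂ × W₃): 13×8 by 8×7 → 13×7, cost 13·8·7 = 728; ((W₂ × W₃) × W₄): 13×7 by 7×17 → 13×17, cost 13·7·17 = 1547; cumulative 2275; (W₁ × ((W₂ × W₃) × W₄)): 3×13 by 13×17 → 3×17, cost 3·13·17 = 663; cumulative 2938. Total 2938.
Difference: |1358 − 2938| = 1580.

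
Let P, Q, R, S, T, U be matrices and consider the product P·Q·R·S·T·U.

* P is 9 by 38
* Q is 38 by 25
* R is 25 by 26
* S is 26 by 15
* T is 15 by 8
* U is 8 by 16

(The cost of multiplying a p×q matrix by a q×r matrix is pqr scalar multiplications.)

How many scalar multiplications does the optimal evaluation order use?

19808

Adjacent pairs: PQ = 9·38·25 = 8550; QR = 38·25·26 = 24700; RS = 25·26·15 = 9750; ST = 26·15·8 = 3120; TU = 15·8·16 = 1920.
Length 3: P..R: k=1: 0+24700+9·38·26=33592; k=2: 8550+0+9·25·26=14400 → min 14400 | Q..S: k=2: 0+9750+38·25·15=24000; k=3: 24700+0+38·26·15=39520 → min 24000 | R..T: k=3: 0+3120+25·26·8=8320; k=4: 9750+0+25·15·8=12750 → min 8320 | S..U: k=4: 0+1920+26·15·16=8160; k=5: 3120+0+26·8·16=6448 → min 6448.
Length 4: P..S: k=1: 0+24000+9·38·15=29130; k=2: 8550+9750+9·25·15=21675; k=3: 14400+0+9·26·15=17910 → min 17910 | Q..T: k=2: 0+8320+38·25·8=15920; k=3: 24700+3120+38·26·8=35724; k=4: 24000+0+38·15·8=28560 → min 15920 | R..U: k=3: 0+6448+25·26·16=16848; k=4: 9750+1920+25·15·16=17670; k=5: 8320+0+25·8·16=11520 → min 11520.
Length 5: P..T: k=1: 0+15920+9·38·8=18656; k=2: 8550+8320+9·25·8=18670; k=3: 14400+3120+9·26·8=19392; k=4: 17910+0+9·15·8=18990 → min 18656 | Q..U: k=2: 0+11520+38·25·16=26720; k=3: 24700+6448+38·26·16=46956; k=4: 24000+1920+38·15·16=35040; k=5: 15920+0+38·8·16=20784 → min 20784.
Length 6: P..U: k=1: 0+20784+9·38·16=26256; k=2: 8550+11520+9·25·16=23670; k=3: 14400+6448+9·26·16=24592; k=4: 17910+1920+9·15·16=21990; k=5: 18656+0+9·8·16=19808 → min 19808.
Optimal order: ((P·(Q·(R·(S·T))))·U) with cost 19808.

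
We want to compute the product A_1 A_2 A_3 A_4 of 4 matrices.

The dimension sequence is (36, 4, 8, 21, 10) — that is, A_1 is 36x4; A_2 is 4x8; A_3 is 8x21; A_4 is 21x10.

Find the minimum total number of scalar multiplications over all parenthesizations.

2952

Adjacent pairs: A_1A_2 = 36·4·8 = 1152; A_2A_3 = 4·8·21 = 672; A_3A_4 = 8·21·10 = 1680.
Length 3: A_1..A_3: k=1: 0+672+36·4·21=3696; k=2: 1152+0+36·8·21=7200 → min 3696 | A_2..A_4: k=2: 0+1680+4·8·10=2000; k=3: 672+0+4·21·10=1512 → min 1512.
Length 4: A_1..A_4: k=1: 0+1512+36·4·10=2952; k=2: 1152+1680+36·8·10=5712; k=3: 3696+0+36·21·10=11256 → min 2952.
Optimal order: (A_1 ((A_2 A_3) A_4)) with cost 2952.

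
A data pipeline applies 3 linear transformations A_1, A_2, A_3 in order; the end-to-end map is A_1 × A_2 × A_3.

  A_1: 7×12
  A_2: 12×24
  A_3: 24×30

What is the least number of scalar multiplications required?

Order (A_1 × (A_2 × A_3)): (A_2 × A_3): 12×24 by 24×30 → 12×30, cost 12·24·30 = 8640; (A_1 × (A_2 × A_3)): 7×12 by 12×30 → 7×30, cost 7·12·30 = 2520; cumulative 11160. Total 11160.
Order ((A_1 × A_2) × A_3): (A_1 × A_2): 7×12 by 12×24 → 7×24, cost 7·12·24 = 2016; ((A_1 × A_2) × A_3): 7×24 by 24×30 → 7×30, cost 7·24·30 = 5040; cumulative 7056. Total 7056.
Minimum: 7056.

7056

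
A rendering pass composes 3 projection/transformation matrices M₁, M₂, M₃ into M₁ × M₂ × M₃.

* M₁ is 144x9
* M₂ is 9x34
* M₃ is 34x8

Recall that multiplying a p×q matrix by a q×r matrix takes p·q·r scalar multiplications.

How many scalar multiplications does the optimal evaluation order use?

Order (M₁ × (M₂ × M₃)): (M₂ × M₃): 9×34 by 34×8 → 9×8, cost 9·34·8 = 2448; (M₁ × (M₂ × M₃)): 144×9 by 9×8 → 144×8, cost 144·9·8 = 10368; cumulative 12816. Total 12816.
Order ((M₁ × M₂) × M₃): (M₁ × M₂): 144×9 by 9×34 → 144×34, cost 144·9·34 = 44064; ((M₁ × M₂) × M₃): 144×34 by 34×8 → 144×8, cost 144·34·8 = 39168; cumulative 83232. Total 83232.
Minimum: 12816.

12816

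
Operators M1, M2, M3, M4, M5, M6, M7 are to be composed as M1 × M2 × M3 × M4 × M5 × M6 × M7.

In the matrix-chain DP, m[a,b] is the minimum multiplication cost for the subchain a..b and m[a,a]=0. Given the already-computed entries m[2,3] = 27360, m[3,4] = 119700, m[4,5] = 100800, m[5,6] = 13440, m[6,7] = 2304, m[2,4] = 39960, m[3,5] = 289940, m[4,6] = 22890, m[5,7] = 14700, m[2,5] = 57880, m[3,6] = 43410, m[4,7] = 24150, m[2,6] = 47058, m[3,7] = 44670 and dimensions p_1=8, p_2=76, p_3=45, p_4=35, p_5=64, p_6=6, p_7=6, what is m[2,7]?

m[2,7] = min over k∈[2,6] of m[2,k]+m[k+1,7]+p_{1}·p_k·p_{7}.
k=2: 0 + 44670 + 8·76·6 = 48318; k=3: 27360 + 24150 + 8·45·6 = 53670; k=4: 39960 + 14700 + 8·35·6 = 56340; k=5: 57880 + 2304 + 8·64·6 = 63256; k=6: 47058 + 0 + 8·6·6 = 47346.
Minimum: 47346 at k=6.

47346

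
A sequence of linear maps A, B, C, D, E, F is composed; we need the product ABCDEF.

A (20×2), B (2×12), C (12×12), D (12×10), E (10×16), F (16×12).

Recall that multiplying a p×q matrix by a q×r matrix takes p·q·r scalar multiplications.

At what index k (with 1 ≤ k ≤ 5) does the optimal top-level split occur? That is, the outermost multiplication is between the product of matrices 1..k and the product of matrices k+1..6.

Adjacent pairs: AB = 20·2·12 = 480; BC = 2·12·12 = 288; CD = 12·12·10 = 1440; DE = 12·10·16 = 1920; EF = 10·16·12 = 1920.
Length 3: A..C: k=1: 0+288+20·2·12=768; k=2: 480+0+20·12·12=3360 → min 768 | B..D: k=2: 0+1440+2·12·10=1680; k=3: 288+0+2·12·10=528 → min 528 | C..E: k=3: 0+1920+12·12·16=4224; k=4: 1440+0+12·10·16=3360 → min 3360 | D..F: k=4: 0+1920+12·10·12=3360; k=5: 1920+0+12·16·12=4224 → min 3360.
Length 4: A..D: k=1: 0+528+20·2·10=928; k=2: 480+1440+20·12·10=4320; k=3: 768+0+20·12·10=3168 → min 928 | B..E: k=2: 0+3360+2·12·16=3744; k=3: 288+1920+2·12·16=2592; k=4: 528+0+2·10·16=848 → min 848 | C..F: k=3: 0+3360+12·12·12=5088; k=4: 1440+1920+12·10·12=4800; k=5: 3360+0+12·16·12=5664 → min 4800.
Length 5: A..E: k=1: 0+848+20·2·16=1488; k=2: 480+3360+20·12·16=7680; k=3: 768+1920+20·12·16=6528; k=4: 928+0+20·10·16=4128 → min 1488 | B..F: k=2: 0+4800+2·12·12=5088; k=3: 288+3360+2·12·12=3936; k=4: 528+1920+2·10·12=2688; k=5: 848+0+2·16·12=1232 → min 1232.
Top-level splits: k=1: (A..A)·(B..F) → 0+1232+20·2·12 = 1712; k=2: (A..B)·(C..F) → 480+4800+20·12·12 = 8160; k=3: (A..C)·(D..F) → 768+3360+20·12·12 = 7008; k=4: (A..D)·(E..F) → 928+1920+20·10·12 = 5248; k=5: (A..E)·(F..F) → 1488+0+20·16·12 = 5328.
Best split is after A, i.e. k = 1.

1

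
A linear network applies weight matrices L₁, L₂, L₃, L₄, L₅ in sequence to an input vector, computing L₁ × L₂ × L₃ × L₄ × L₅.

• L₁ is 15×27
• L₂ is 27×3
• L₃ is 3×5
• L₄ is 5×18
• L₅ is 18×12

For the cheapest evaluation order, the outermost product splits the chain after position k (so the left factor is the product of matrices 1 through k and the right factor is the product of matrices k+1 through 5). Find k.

2

Adjacent pairs: L₁L₂ = 15·27·3 = 1215; L₂L₃ = 27·3·5 = 405; L₃L₄ = 3·5·18 = 270; L₄L₅ = 5·18·12 = 1080.
Length 3: L₁..L₃: k=1: 0+405+15·27·5=2430; k=2: 1215+0+15·3·5=1440 → min 1440 | L₂..L₄: k=2: 0+270+27·3·18=1728; k=3: 405+0+27·5·18=2835 → min 1728 | L₃..L₅: k=3: 0+1080+3·5·12=1260; k=4: 270+0+3·18·12=918 → min 918.
Length 4: L₁..L₄: k=1: 0+1728+15·27·18=9018; k=2: 1215+270+15·3·18=2295; k=3: 1440+0+15·5·18=2790 → min 2295 | L₂..L₅: k=2: 0+918+27·3·12=1890; k=3: 405+1080+27·5·12=3105; k=4: 1728+0+27·18·12=7560 → min 1890.
Top-level splits: k=1: (L₁..L₁)·(L₂..L₅) → 0+1890+15·27·12 = 6750; k=2: (L₁..L₂)·(L₃..L₅) → 1215+918+15·3·12 = 2673; k=3: (L₁..L₃)·(L₄..L₅) → 1440+1080+15·5·12 = 3420; k=4: (L₁..L₄)·(L₅..L₅) → 2295+0+15·18·12 = 5535.
Best split is after L₂, i.e. k = 2.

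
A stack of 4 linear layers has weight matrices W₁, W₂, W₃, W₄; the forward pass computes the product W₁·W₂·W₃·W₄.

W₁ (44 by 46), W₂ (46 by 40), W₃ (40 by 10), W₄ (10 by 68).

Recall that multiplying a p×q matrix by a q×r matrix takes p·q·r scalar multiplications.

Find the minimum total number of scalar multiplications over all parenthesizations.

68560

Adjacent pairs: W₁W₂ = 44·46·40 = 80960; W₂W₃ = 46·40·10 = 18400; W₃W₄ = 40·10·68 = 27200.
Length 3: W₁..W₃: k=1: 0+18400+44·46·10=38640; k=2: 80960+0+44·40·10=98560 → min 38640 | W₂..W₄: k=2: 0+27200+46·40·68=152320; k=3: 18400+0+46·10·68=49680 → min 49680.
Length 4: W₁..W₄: k=1: 0+49680+44·46·68=187312; k=2: 80960+27200+44·40·68=227840; k=3: 38640+0+44·10·68=68560 → min 68560.
Optimal order: ((W₁·(W₂·W₃))·W₄) with cost 68560.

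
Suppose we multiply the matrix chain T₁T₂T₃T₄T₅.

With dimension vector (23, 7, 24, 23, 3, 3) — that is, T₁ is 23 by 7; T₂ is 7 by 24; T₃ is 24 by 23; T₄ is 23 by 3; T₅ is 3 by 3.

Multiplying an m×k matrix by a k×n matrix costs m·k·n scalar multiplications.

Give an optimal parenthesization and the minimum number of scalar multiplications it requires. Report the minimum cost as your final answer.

2706

Adjacent pairs: T₁T₂ = 23·7·24 = 3864; T₂T₃ = 7·24·23 = 3864; T₃T₄ = 24·23·3 = 1656; T₄T₅ = 23·3·3 = 207.
Length 3: T₁..T₃: k=1: 0+3864+23·7·23=7567; k=2: 3864+0+23·24·23=16560 → min 7567 | T₂..T₄: k=2: 0+1656+7·24·3=2160; k=3: 3864+0+7·23·3=4347 → min 2160 | T₃..T₅: k=3: 0+207+24·23·3=1863; k=4: 1656+0+24·3·3=1872 → min 1863.
Length 4: T₁..T₄: k=1: 0+2160+23·7·3=2643; k=2: 3864+1656+23·24·3=7176; k=3: 7567+0+23·23·3=9154 → min 2643 | T₂..T₅: k=2: 0+1863+7·24·3=2367; k=3: 3864+207+7·23·3=4554; k=4: 2160+0+7·3·3=2223 → min 2223.
Length 5: T₁..T₅: k=1: 0+2223+23·7·3=2706; k=2: 3864+1863+23·24·3=7383; k=3: 7567+207+23·23·3=9361; k=4: 2643+0+23·3·3=2850 → min 2706.
Optimal parenthesization: (T₁((T₂(T₃T₄))T₅)) with cost 2706.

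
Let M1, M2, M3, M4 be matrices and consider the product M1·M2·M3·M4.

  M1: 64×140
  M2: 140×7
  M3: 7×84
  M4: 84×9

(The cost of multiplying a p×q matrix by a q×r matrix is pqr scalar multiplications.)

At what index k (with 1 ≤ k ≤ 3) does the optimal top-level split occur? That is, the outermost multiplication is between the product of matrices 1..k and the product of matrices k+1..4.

2

Adjacent pairs: M1M2 = 64·140·7 = 62720; M2M3 = 140·7·84 = 82320; M3M4 = 7·84·9 = 5292.
Length 3: M1..M3: k=1: 0+82320+64·140·84=834960; k=2: 62720+0+64·7·84=100352 → min 100352 | M2..M4: k=2: 0+5292+140·7·9=14112; k=3: 82320+0+140·84·9=188160 → min 14112.
Top-level splits: k=1: (M1..M1)·(M2..M4) → 0+14112+64·140·9 = 94752; k=2: (M1..M2)·(M3..M4) → 62720+5292+64·7·9 = 72044; k=3: (M1..M3)·(M4..M4) → 100352+0+64·84·9 = 148736.
Best split is after M2, i.e. k = 2.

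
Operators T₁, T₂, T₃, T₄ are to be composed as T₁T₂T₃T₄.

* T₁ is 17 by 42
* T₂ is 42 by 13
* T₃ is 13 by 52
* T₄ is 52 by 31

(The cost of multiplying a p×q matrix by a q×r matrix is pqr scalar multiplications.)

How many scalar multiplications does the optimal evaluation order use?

Adjacent pairs: T₁T₂ = 17·42·13 = 9282; T₂T₃ = 42·13·52 = 28392; T₃T₄ = 13·52·31 = 20956.
Length 3: T₁..T₃: k=1: 0+28392+17·42·52=65520; k=2: 9282+0+17·13·52=20774 → min 20774 | T₂..T₄: k=2: 0+20956+42·13·31=37882; k=3: 28392+0+42·52·31=96096 → min 37882.
Length 4: T₁..T₄: k=1: 0+37882+17·42·31=60016; k=2: 9282+20956+17·13·31=37089; k=3: 20774+0+17·52·31=48178 → min 37089.
Optimal order: ((T₁T₂)(T₃T₄)) with cost 37089.

37089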